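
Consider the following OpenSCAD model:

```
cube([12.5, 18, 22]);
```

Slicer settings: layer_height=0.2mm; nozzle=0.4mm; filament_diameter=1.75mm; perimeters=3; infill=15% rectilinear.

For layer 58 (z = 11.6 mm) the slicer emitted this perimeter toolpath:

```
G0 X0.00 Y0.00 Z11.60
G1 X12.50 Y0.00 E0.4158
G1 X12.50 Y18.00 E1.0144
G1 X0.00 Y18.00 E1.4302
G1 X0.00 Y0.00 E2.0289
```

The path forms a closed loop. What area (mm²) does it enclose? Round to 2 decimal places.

225.00 mm²

Apply the shoelace formula to the sequence of (X, Y) vertices; enclosed area = 225.00 mm².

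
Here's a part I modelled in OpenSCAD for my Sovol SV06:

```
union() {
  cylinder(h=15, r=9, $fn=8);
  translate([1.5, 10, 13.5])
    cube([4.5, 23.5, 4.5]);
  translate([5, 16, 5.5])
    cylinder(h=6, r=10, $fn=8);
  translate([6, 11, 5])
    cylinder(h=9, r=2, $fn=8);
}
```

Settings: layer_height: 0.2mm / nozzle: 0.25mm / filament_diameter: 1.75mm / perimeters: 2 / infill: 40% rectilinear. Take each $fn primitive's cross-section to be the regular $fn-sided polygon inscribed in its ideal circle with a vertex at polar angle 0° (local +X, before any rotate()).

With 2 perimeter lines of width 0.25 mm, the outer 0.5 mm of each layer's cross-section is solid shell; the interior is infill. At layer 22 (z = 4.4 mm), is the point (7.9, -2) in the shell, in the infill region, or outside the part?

At z = 4.4 mm: the r=9 cylinder contributes a regular 8-gon of circumradius 9; the cube at (1.5, 10) does not reach this height (z outside [13.5, 18]); the cylinder at (5, 16) does not reach this height (z outside [5.5, 11.5]); the cylinder at (6, 11) does not reach this height (z outside [5, 14]); Combining (union): only the r=9 cylinder is present, so the union is just that shape — 1 connected region. Overall, the cross-section is a single solid region. The nearest boundary edge runs (6.36, -6.36)→(9.00, 0.00); distance from the point to it = 0.25 mm. The point is inside the cross-section, 0.25 mm from the nearest boundary — within the 0.5 mm shell band (2 × 0.25).

shell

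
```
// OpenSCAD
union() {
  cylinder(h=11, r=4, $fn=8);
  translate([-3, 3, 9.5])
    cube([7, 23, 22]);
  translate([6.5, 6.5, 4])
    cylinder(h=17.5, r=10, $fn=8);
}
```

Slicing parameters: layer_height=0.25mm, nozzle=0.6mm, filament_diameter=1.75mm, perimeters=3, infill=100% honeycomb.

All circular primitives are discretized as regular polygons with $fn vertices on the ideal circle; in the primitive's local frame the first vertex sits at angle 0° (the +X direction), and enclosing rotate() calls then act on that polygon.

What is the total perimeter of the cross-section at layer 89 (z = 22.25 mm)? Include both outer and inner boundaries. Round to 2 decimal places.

At z = 22.25 mm: the cylinder is absent (z outside [0, 11]); the cube at (-3, 3) (footprint 7×23) is included at this height (perimeter 60.00 mm); the cylinder at (6.5, 6.5) is absent (z outside [4, 21.5]); Combining (union): only the 7×23 cube at (-3, 3) is present, so the union is just that shape — boundary = 60.00 mm. Overall, the cross-section is a single solid region. Total boundary length (outer) = 60.00 mm.

60.00 mm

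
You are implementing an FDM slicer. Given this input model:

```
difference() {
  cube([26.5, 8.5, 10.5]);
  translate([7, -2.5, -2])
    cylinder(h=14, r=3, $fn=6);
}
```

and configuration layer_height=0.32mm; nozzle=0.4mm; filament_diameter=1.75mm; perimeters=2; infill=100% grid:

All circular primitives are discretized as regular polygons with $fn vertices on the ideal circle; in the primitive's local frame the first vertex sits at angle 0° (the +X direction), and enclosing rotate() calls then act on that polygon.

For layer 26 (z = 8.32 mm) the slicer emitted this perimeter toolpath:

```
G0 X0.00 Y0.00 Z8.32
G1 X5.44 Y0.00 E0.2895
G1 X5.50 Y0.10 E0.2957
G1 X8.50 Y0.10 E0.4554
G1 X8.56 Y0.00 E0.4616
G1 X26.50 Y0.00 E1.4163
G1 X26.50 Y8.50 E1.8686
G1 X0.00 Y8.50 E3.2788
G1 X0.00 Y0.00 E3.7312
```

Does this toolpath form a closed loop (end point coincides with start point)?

Start point (G0): (0.00, 0.00). End point (last G1): the path returns to the start — closed.

yes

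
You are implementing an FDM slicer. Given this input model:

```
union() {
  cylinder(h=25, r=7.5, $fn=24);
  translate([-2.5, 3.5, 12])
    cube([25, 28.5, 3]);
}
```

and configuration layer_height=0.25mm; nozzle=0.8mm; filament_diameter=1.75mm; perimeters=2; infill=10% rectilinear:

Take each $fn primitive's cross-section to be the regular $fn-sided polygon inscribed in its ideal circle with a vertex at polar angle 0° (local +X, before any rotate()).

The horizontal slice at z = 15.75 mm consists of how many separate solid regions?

1

At z = 15.75 mm: the cylinder: section is a regular 24-gon, circumradius r=7.5; the cube at (-2.5, 3.5) is not intersected at this z (z outside [12, 15]); Taking the union: only the r=7.5 cylinder is present, so the union is just that shape — 1 connected region. The result has 1 disconnected region.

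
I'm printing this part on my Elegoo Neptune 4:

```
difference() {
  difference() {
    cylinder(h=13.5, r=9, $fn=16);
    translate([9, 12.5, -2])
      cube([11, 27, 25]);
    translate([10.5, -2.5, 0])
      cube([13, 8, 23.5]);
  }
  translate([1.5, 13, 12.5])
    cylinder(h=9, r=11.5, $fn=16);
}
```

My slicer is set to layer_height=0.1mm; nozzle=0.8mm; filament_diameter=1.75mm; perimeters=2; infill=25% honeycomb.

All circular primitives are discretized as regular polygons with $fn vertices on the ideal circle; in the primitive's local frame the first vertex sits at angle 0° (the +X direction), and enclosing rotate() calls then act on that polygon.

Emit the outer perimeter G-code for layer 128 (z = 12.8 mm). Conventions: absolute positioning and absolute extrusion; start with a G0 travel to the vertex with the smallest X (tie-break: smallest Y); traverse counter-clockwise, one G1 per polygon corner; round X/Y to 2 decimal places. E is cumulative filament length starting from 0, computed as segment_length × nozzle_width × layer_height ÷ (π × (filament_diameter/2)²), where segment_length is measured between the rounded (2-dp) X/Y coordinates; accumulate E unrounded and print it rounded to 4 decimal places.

At z = 12.8 mm: the r=9 cylinder contributes a regular 16-gon of circumradius 9; the cube at (9, 12.5) is present — its section is the full 11×27 rectangle; the 13×8 cube at (10.5, -2.5) contributes its full rectangle; Subtracting the remaining from the first: starting from the r=9 cylinder, the 11×27 cube at (9, 12.5) misses the remaining region (no effect); the 13×8 cube at (10.5, -2.5) misses the remaining region (no effect) — 1 connected region; the cylinder at (1.5, 13): section is a regular 16-gon, circumradius r=11.5; Taking the first minus the rest: starting from the result so far, the r=11.5 cylinder at (1.5, 13) partially overlaps it — only the 75.73 mm² overlap (of its 404.88 mm²) is removed, clipping the outline — 1 connected region. The outline is a single polygon with 17 vertices. Extrusion per mm of travel: 0.8 × 0.1 / (π × 0.875²) = 0.033260. Accumulating E over each segment gives final E = 1.8174.

G0 X-9.00 Y0.00 Z12.80
G1 X-8.31 Y-3.44 E0.1167
G1 X-6.36 Y-6.36 E0.2335
G1 X-3.44 Y-8.31 E0.3503
G1 X0.00 Y-9.00 E0.4670
G1 X3.44 Y-8.31 E0.5837
G1 X6.36 Y-6.36 E0.7004
G1 X8.31 Y-3.44 E0.8172
G1 X9.00 Y0.00 E0.9339
G1 X8.31 Y3.44 E1.0506
G1 X8.06 Y3.82 E1.0657
G1 X5.90 Y2.38 E1.1521
G1 X1.50 Y1.50 E1.3013
G1 X-2.90 Y2.38 E1.4506
G1 X-6.63 Y4.87 E1.5997
G1 X-7.00 Y5.42 E1.6218
G1 X-8.31 Y3.44 E1.7007
G1 X-9.00 Y0.00 E1.8174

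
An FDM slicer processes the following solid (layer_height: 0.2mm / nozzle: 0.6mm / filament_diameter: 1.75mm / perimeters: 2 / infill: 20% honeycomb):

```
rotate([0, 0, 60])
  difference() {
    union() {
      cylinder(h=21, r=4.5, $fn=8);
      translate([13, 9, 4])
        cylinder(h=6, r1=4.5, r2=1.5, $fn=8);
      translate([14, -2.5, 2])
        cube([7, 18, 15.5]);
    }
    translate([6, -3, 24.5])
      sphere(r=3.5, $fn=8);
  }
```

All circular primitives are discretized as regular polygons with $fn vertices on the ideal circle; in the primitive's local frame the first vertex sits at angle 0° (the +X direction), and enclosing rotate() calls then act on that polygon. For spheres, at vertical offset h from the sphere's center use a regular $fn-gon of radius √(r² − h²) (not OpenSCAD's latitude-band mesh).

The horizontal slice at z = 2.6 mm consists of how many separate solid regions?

At z = 2.6 mm: the cylinder: section is a regular 8-gon, circumradius r=4.5; the cone at (13, 9) is absent (z outside [4, 10]); the cube at (14, -2.5) (footprint 7×18) is included at this height; Merging all regions: the 2 present regions are separate (no shared area or edge), so areas and boundary lengths simply add and each stays a separate island — 2 connected regions; the sphere at (6, -3) does not reach this height (|z−center|=21.900 > r=3.5); Subtracting the remaining from the first: none of the subtracted shapes is present at this height, so that combined region is unchanged — 2 connected regions; (rotated 60° about Z; rotation is an isometry so areas/perimeters/island counts are preserved). The result has 2 disconnected regions.

2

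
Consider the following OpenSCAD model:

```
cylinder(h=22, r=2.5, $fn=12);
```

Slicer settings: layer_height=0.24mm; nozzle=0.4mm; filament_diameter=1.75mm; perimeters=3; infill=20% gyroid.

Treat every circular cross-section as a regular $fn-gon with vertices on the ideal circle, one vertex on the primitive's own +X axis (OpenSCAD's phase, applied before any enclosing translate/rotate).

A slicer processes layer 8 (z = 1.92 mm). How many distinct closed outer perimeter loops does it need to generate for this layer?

At z = 1.92 mm: the r=2.5 cylinder contributes a regular 12-gon of circumradius 2.5. The result has 1 disconnected region.

1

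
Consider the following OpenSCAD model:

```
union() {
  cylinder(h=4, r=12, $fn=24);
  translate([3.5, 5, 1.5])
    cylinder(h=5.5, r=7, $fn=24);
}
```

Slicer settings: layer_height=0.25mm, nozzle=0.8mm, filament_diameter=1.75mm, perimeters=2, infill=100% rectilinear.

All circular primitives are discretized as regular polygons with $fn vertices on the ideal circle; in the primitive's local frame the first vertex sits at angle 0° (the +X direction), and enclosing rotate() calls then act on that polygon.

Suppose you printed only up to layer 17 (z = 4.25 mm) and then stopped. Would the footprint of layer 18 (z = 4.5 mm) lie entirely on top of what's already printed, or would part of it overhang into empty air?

Compare the two slices. At z = 4.25: the cylinder is not intersected at this z (z outside [0, 4]); the r=7 cylinder at (3.5, 5) contributes a regular 24-gon of circumradius 7 (area = (24/2)·7.000²·sin(360°/24) = 152.19 mm²); Combining (union): only the r=7 cylinder at (3.5, 5) is present, so the union is just that shape — area = 152.19 mm². At z = 4.5: the cylinder does not reach this height (z outside [0, 4]); the r=7 cylinder at (3.5, 5) gives a regular 24-gon of circumradius 7 (constant along its height) (area = (24/2)·7.000²·sin(360°/24) = 152.19 mm²); Combining (union): only the r=7 cylinder at (3.5, 5) is present, so the union is just that shape — area = 152.19 mm². Checking containment: the cross-section at z = 4.5 is a subset of the cross-section at z = 4.25.

entirely on top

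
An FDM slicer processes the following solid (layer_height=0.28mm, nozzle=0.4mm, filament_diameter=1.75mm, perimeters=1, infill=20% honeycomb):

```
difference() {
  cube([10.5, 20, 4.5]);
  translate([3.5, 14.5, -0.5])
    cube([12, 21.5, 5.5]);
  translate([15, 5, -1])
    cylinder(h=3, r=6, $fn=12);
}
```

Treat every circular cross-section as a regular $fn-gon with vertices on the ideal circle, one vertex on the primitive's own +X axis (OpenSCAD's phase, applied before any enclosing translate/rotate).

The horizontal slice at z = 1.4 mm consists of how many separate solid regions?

At z = 1.4 mm: the cube (footprint 10.5×20) is included at this height; the cube at (3.5, 14.5) is present — its section is the full 12×21.5 rectangle; the r=6 cylinder at (15, 5) gives a regular 12-gon of circumradius 6 (constant along its height); After the difference (first − rest): starting from the 10.5×20 cube, the 12×21.5 cube at (3.5, 14.5) partially overlaps it — only the 38.50 mm² overlap (of its 258.00 mm²) is removed, clipping the outline; the r=6 cylinder at (15, 5) partially overlaps it — only the 7.07 mm² overlap (of its 108.00 mm²) is removed, clipping the outline — 1 connected region. The result has 1 disconnected region.

1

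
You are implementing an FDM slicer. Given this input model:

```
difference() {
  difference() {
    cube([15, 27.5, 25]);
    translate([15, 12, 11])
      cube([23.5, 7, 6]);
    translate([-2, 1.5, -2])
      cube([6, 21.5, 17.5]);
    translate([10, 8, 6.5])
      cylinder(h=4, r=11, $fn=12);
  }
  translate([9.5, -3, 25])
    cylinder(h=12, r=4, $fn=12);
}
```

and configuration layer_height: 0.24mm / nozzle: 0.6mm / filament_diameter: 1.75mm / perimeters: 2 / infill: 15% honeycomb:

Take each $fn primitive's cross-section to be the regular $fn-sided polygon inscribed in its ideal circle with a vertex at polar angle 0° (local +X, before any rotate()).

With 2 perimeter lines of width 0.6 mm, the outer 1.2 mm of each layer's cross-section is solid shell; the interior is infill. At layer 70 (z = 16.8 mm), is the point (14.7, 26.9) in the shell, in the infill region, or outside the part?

shell

At z = 16.8 mm: the 15×27.5 cube contributes its full rectangle; the cube at (15, 12) is present — its section is the full 23.5×7 rectangle; the cube at (-2, 1.5) does not reach this height (z outside [-2, 15.5]); the cylinder at (10, 8) is absent (z outside [6.5, 10.5]); Subtracting the remaining from the first: starting from the 15×27.5 cube, the 23.5×7 cube at (15, 12) misses the remaining region (no effect) — 1 connected region; the cylinder at (9.5, -3) does not reach this height (z outside [25, 37]); Subtracting the remaining from the first: none of the subtracted shapes is present at this height, so that combined region is unchanged — 1 connected region. Overall, the cross-section is a single solid region. The nearest boundary edge runs (15.00, 27.50)→(15.00, 19.00); distance from the point to it = 0.30 mm. The point is inside the cross-section, 0.30 mm from the nearest boundary — within the 1.2 mm shell band (2 × 0.6).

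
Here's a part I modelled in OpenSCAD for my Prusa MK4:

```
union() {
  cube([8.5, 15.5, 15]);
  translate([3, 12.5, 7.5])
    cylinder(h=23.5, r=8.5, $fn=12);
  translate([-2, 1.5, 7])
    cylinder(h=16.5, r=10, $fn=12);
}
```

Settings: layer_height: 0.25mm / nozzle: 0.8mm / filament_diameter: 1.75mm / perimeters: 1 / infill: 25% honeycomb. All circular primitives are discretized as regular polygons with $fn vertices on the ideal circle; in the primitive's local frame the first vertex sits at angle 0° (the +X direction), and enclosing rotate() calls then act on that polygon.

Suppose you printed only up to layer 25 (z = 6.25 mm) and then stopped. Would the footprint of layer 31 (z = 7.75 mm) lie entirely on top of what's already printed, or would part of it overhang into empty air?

Compare the two slices. At z = 6.25: the cube (footprint 8.5×15.5) is included at this height (area 131.75 mm²); the cylinder at (3, 12.5) does not reach this height (z outside [7.5, 31]); the cylinder at (-2, 1.5) is absent (z outside [7, 23.5]); Merging all regions: only the 8.5×15.5 cube is present, so the union is just that shape — area = 131.75 mm². At z = 7.75: the cube (footprint 8.5×15.5) is included at this height (area 131.75 mm²); the r=8.5 cylinder at (3, 12.5) gives a regular 12-gon of circumradius 8.5 (constant along its height) (area = (12/2)·8.500²·sin(360°/12) = 216.75 mm²); the r=10 cylinder at (-2, 1.5) gives a regular 12-gon of circumradius 10 (constant along its height) (area = (12/2)·10.000²·sin(360°/12) = 300.00 mm²); Taking the union: the regions partially overlap — summed areas 648.50 mm² minus the doubly-counted overlap 181.84 mm² gives 466.66 mm² — area = 466.66 mm². Checking containment: at z = 7.75 the cross-section extends beyond the z = 6.25 cross-section by about 334.91 mm².

part overhangs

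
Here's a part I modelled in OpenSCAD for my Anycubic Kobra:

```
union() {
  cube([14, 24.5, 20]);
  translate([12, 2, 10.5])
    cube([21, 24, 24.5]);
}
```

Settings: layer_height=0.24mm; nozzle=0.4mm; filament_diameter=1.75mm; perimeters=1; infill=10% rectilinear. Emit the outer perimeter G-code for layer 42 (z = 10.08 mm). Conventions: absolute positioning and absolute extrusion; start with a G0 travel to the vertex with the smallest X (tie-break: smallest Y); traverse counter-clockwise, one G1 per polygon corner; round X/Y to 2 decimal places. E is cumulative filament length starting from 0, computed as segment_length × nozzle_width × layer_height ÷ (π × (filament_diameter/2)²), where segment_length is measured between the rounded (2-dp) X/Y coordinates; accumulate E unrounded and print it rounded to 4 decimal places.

At z = 10.08 mm: the 14×24.5 cube contributes its full rectangle; the cube at (12, 2) is absent (z outside [10.5, 35]); Combining (union): only the 14×24.5 cube is present, so the union is just that shape — 1 connected region. The outline is a single polygon with 4 vertices. Extrusion per mm of travel: 0.4 × 0.24 / (π × 0.875²) = 0.039912. Accumulating E over each segment gives final E = 3.0732.

G0 X0.00 Y0.00 Z10.08
G1 X14.00 Y0.00 E0.5588
G1 X14.00 Y24.50 E1.5366
G1 X0.00 Y24.50 E2.0954
G1 X0.00 Y0.00 E3.0732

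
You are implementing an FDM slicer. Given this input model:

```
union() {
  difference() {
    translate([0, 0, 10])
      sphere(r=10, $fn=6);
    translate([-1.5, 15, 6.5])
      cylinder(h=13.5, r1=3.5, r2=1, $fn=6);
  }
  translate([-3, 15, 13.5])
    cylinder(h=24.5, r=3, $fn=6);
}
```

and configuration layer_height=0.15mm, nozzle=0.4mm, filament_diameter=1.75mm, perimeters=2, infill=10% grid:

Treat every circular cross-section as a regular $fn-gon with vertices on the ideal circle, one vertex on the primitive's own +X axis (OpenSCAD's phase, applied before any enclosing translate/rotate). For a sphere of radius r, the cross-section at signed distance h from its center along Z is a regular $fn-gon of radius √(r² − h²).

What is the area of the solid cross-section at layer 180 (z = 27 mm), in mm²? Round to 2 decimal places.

At z = 27 mm: the sphere is absent (|z−center|=17.000 > r=10); the cone at (-1.5, 15) does not reach this height (z outside [6.5, 20]); After the difference (first − rest): the first operand is absent here, so nothing remains; the cylinder at (-3, 15): section is a regular 6-gon, circumradius r=3 (area = (6/2)·3.000²·sin(360°/6) = 23.38 mm²); Merging all regions: only the r=3 cylinder at (-3, 15) is present, so the union is just that shape — area = 23.38 mm². Overall, the cross-section is a single solid region. Net area = 23.38 mm².

23.38 mm²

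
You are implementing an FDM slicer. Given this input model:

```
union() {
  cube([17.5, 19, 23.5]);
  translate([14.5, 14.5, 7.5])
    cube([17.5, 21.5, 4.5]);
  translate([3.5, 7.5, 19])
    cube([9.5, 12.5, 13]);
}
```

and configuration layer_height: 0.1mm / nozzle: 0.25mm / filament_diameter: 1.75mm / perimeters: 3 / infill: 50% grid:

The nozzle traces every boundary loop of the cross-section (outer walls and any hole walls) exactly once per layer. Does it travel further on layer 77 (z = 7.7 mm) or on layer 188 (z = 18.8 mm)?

Layer 77 (z = 7.7): the 17.5×19 cube contributes its full rectangle (perimeter 73.00 mm); the 17.5×21.5 cube at (14.5, 14.5) contributes its full rectangle (perimeter 78.00 mm); the cube at (3.5, 7.5) is not intersected at this z (z outside [19, 32]); Taking the union: the regions partially overlap (shared area 13.50 mm²), so the edge portions inside another operand are dropped and the merged outline is re-measured after clipping — boundary = 136.00 mm. So its perimeter = 136.00 mm. Layer 188 (z = 18.8): the cube is present — its section is the full 17.5×19 rectangle (perimeter 73.00 mm); the cube at (14.5, 14.5) is not intersected at this z (z outside [7.5, 12]); the cube at (3.5, 7.5) is not intersected at this z (z outside [19, 32]); Taking the union: only the 17.5×19 cube is present, so the union is just that shape — boundary = 73.00 mm. So its perimeter = 73.00 mm. Layer 77 is larger (136.00 vs 73.00 mm).

layer 77 (z = 7.7 mm)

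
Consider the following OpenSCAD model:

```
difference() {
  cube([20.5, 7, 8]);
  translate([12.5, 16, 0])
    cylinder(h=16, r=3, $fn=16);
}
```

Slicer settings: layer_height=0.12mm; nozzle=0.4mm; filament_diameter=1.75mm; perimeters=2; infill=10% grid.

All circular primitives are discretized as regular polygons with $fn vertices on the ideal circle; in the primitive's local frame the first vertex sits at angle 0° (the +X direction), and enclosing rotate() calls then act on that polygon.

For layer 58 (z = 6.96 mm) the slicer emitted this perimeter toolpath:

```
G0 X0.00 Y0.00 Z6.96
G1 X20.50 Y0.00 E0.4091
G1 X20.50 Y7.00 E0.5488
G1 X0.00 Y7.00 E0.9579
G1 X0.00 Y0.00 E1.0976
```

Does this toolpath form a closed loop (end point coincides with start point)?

yes

Start point (G0): (0.00, 0.00). End point (last G1): the path returns to the start — closed.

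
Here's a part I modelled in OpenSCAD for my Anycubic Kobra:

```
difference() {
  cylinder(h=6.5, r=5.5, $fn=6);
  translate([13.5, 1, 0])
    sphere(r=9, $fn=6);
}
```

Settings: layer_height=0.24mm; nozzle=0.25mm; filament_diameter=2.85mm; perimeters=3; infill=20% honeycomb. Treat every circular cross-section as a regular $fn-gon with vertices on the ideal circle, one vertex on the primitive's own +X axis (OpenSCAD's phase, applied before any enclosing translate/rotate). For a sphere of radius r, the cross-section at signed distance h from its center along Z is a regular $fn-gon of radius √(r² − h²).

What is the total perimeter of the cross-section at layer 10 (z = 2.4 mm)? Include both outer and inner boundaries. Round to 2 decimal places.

33.00 mm

At z = 2.4 mm: the r=5.5 cylinder gives a regular 6-gon of circumradius 5.5 (constant along its height) (perimeter = 2·6·5.500·sin(180°/6) = 33.00 mm); the r=9 sphere at (13.5, 1) slices to a regular 6-gon of circumradius 8.674 (√(r²−h²) with h=2.4 from center) (perimeter = 2·6·8.674·sin(180°/6) = 52.04 mm); Taking the first minus the rest: starting from the r=5.5 cylinder, the r=9 sphere at (13.5, 1) partially overlaps it — only the 0.10 mm² overlap (of its 195.48 mm²) is removed, clipping the outline — boundary = 33.00 mm. Overall, the cross-section is a single solid region. Total boundary length (outer) = 33.00 mm.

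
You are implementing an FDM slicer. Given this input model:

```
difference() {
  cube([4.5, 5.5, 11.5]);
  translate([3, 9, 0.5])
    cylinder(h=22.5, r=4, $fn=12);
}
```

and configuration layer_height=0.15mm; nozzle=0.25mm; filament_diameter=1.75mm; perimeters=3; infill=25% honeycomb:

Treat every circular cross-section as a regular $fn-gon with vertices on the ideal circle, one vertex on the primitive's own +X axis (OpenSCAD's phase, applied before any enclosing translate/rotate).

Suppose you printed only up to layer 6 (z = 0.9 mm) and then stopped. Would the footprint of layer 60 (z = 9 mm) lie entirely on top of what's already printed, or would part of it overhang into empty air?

Compare the two slices. At z = 0.9: the cube is present — its section is the full 4.5×5.5 rectangle (area 24.75 mm²); the cylinder at (3, 9): section is a regular 12-gon, circumradius r=4 (area = (12/2)·4.000²·sin(360°/12) = 48.00 mm²); Taking the first minus the rest: starting from the 4.5×5.5 cube (24.75 mm²), the r=4 cylinder at (3, 9) partially overlaps it — only the 0.92 mm² overlap (of its 48.00 mm²) is removed, clipping the outline — area = 23.83 mm². At z = 9: the 4.5×5.5 cube contributes its full rectangle (area 24.75 mm²); the r=4 cylinder at (3, 9) gives a regular 12-gon of circumradius 4 (constant along its height) (area = (12/2)·4.000²·sin(360°/12) = 48.00 mm²); Taking the first minus the rest: starting from the 4.5×5.5 cube (24.75 mm²), the r=4 cylinder at (3, 9) partially overlaps it — only the 0.92 mm² overlap (of its 48.00 mm²) is removed, clipping the outline — area = 23.83 mm². Checking containment: the cross-section at z = 9 is a subset of the cross-section at z = 0.9.

entirely on top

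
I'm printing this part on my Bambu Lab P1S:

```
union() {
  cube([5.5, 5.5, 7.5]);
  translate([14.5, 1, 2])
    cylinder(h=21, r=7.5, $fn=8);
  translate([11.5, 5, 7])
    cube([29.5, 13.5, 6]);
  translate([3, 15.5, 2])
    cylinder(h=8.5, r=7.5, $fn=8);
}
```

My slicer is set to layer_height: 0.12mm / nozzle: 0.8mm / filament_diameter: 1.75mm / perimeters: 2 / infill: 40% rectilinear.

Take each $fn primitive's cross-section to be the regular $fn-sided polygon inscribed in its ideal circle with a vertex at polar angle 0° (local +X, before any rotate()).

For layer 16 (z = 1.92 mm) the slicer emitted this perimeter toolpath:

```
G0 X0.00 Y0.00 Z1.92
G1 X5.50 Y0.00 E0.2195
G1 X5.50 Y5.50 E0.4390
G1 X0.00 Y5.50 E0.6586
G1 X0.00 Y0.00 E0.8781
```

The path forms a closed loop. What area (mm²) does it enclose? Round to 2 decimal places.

30.25 mm²

Apply the shoelace formula to the sequence of (X, Y) vertices; enclosed area = 30.25 mm².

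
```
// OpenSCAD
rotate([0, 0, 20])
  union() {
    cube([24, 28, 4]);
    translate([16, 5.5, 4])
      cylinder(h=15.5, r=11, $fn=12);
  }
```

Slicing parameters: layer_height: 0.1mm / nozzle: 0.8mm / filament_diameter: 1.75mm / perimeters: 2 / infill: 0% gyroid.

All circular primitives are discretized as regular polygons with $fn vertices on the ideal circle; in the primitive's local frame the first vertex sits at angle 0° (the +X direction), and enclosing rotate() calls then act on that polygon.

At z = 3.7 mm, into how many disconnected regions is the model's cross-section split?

1

At z = 3.7 mm: the cube (footprint 24×28) is included at this height; the cylinder at (16, 5.5) is absent (z outside [4, 19.5]); Merging all regions: only the 24×28 cube is present, so the union is just that shape — 1 connected region; (whole slice rotated 20° about Z — lengths, areas and connectivity unchanged). The result has 1 disconnected region.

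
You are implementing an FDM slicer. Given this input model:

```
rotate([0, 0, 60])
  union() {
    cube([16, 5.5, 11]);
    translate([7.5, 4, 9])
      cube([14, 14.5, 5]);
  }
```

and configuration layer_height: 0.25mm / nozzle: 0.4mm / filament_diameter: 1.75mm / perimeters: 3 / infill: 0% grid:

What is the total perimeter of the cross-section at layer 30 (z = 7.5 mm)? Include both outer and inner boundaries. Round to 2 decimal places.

At z = 7.5 mm: the cube (footprint 16×5.5) is included at this height (perimeter 43.00 mm); the cube at (7.5, 4) is absent (z outside [9, 14]); Merging all regions: only the 16×5.5 cube is present, so the union is just that shape — boundary = 43.00 mm; (rotated 60° about Z; rotation is an isometry so areas/perimeters/island counts are preserved). Overall, the cross-section is a single solid region. Total boundary length (outer) = 43.00 mm.

43.00 mm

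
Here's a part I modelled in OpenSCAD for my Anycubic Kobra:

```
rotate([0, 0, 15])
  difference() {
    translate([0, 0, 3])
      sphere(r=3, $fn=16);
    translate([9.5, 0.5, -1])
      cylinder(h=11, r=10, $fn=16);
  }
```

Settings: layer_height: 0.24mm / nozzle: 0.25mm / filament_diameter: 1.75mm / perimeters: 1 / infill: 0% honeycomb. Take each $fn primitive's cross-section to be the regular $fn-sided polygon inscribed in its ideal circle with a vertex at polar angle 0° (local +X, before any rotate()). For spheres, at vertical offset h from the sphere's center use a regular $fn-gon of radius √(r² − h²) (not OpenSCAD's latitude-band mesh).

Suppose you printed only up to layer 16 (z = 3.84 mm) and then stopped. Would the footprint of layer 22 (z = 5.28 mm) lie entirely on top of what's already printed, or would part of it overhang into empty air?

entirely on top

Compare the two slices. At z = 3.84: the sphere: section is a regular 16-gon, circumradius = √(r²−h²) = √(3²−0.84²) = 2.880 (area = (16/2)·2.880²·sin(360°/16) = 25.39 mm²); the r=10 cylinder at (9.5, 0.5) contributes a regular 16-gon of circumradius 10 (area = (16/2)·10.000²·sin(360°/16) = 306.15 mm²); Subtracting the remaining from the first: starting from the r=3 sphere (25.39 mm²), the r=10 cylinder at (9.5, 0.5) partially overlaps it — only the 13.88 mm² overlap (of its 306.15 mm²) is removed, clipping the outline — area = 11.51 mm²; (rotated 15° about Z; rotation is an isometry so areas/perimeters/island counts are preserved). At z = 5.28: the r=3 sphere contributes a regular 16-gon of circumradius √(3²−2.28²) = 1.950 (area = (16/2)·1.950²·sin(360°/16) = 11.64 mm²); the r=10 cylinder at (9.5, 0.5) gives a regular 16-gon of circumradius 10 (constant along its height) (area = (16/2)·10.000²·sin(360°/16) = 306.15 mm²); Taking the first minus the rest: starting from the r=3 sphere (11.64 mm²), the r=10 cylinder at (9.5, 0.5) partially overlaps it — only the 6.96 mm² overlap (of its 306.15 mm²) is removed, clipping the outline — area = 4.68 mm²; (rotated 15° about Z; rotation is an isometry so areas/perimeters/island counts are preserved). Checking containment: the cross-section at z = 5.28 is a subset of the cross-section at z = 3.84.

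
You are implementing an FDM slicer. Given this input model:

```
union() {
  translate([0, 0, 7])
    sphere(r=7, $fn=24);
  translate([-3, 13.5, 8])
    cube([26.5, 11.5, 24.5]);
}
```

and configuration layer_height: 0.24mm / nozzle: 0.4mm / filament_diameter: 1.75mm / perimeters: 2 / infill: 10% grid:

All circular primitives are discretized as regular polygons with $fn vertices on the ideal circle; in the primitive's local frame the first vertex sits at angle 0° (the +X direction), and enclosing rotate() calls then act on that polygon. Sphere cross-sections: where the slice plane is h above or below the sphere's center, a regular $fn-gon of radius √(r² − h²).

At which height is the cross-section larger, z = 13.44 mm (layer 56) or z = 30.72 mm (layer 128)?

layer 56 (z = 13.44 mm)

Layer 56 (z = 13.44): the r=7 sphere slices to a regular 24-gon of circumradius 2.743 (√(r²−h²) with h=6.44 from center) (area = (24/2)·2.743²·sin(360°/24) = 23.38 mm²); the cube at (-3, 13.5) is present — its section is the full 26.5×11.5 rectangle (area 304.75 mm²); Combining (union): the 2 present regions are separate (no shared area or edge), so areas and boundary lengths simply add and each stays a separate island — area = 328.13 mm². So its area = 328.13 mm². Layer 128 (z = 30.72): the sphere does not reach this height (|z−center|=23.720 > r=7); the 26.5×11.5 cube at (-3, 13.5) contributes its full rectangle (area 304.75 mm²); Combining (union): only the 26.5×11.5 cube at (-3, 13.5) is present, so the union is just that shape — area = 304.75 mm². So its area = 304.75 mm². Layer 56 is larger (328.13 vs 304.75 mm²).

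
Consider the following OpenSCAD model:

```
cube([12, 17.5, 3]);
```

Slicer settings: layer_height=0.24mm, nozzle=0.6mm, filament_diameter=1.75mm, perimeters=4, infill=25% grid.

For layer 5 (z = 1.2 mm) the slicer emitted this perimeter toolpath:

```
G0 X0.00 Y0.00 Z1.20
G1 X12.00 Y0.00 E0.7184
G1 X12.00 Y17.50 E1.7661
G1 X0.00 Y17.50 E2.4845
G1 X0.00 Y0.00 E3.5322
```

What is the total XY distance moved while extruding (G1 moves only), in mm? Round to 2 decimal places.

Sum the Euclidean lengths of each G1 segment: total = 59.00 mm.

59.00 mm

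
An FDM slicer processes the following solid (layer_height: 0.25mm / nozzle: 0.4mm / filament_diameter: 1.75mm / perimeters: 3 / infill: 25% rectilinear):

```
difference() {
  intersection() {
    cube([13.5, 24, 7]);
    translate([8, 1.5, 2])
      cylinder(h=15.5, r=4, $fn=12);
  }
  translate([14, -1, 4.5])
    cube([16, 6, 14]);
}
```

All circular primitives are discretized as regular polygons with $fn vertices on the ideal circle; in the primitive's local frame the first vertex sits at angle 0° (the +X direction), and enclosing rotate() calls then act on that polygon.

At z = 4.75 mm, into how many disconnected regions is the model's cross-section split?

At z = 4.75 mm: the cube is present — its section is the full 13.5×24 rectangle; the r=4 cylinder at (8, 1.5) contributes a regular 12-gon of circumradius 4; After intersecting: the r=4 cylinder at (8, 1.5) partially overlaps the 13.5×24 cube; clipping to the common part keeps 35.40 mm² — 1 connected region; the cube at (14, -1) (footprint 16×6) is included at this height; Subtracting the remaining from the first: starting from the result so far, the 16×6 cube at (14, -1) misses the remaining region (no effect) — 1 connected region. The result has 1 disconnected region.

1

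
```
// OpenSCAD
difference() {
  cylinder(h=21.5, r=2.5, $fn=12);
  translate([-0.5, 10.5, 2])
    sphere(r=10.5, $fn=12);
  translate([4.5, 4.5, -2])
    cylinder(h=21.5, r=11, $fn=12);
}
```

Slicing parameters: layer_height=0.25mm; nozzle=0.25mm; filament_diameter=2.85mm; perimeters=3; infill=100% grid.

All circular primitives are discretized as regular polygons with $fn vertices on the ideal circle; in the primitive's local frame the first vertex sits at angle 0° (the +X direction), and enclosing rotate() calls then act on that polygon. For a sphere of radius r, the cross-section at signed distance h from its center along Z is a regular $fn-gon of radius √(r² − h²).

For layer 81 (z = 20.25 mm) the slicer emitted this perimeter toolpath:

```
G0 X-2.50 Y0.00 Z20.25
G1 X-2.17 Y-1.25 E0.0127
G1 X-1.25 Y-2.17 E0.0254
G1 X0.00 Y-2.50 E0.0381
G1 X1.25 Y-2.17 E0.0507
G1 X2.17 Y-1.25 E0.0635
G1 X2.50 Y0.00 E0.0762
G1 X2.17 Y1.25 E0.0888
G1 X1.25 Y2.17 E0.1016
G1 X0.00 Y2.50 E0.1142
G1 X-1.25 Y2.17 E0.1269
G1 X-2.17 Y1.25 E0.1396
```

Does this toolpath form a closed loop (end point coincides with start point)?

Start point (G0): (-2.50, 0.00). End point (last G1): the path does not return to the start — open.

no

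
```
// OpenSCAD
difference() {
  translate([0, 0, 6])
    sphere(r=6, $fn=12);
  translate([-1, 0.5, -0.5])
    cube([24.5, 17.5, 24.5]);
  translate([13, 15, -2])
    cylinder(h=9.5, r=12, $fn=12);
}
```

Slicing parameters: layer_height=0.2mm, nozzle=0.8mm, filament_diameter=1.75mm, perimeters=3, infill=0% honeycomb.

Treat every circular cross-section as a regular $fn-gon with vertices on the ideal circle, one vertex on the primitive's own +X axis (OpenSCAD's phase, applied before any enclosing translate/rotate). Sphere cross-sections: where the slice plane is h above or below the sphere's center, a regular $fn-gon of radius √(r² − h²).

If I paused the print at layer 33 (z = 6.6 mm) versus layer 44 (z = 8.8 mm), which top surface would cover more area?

Layer 33 (z = 6.6): the r=6 sphere slices to a regular 12-gon of circumradius 5.970 (√(r²−h²) with h=0.6 from center) (area = (12/2)·5.970²·sin(360°/12) = 106.92 mm²); the cube at (-1, 0.5) is present — its section is the full 24.5×17.5 rectangle (area 428.75 mm²); the cylinder at (13, 15): section is a regular 12-gon, circumradius r=12 (area = (12/2)·12.000²·sin(360°/12) = 432.00 mm²); Taking the first minus the rest: starting from the r=6 sphere (106.92 mm²), the 24.5×17.5 cube at (-1, 0.5) partially overlaps it — only the 29.11 mm² overlap (of its 428.75 mm²) is removed, clipping the outline; the r=12 cylinder at (13, 15) misses the remaining region (no effect) — area = 77.81 mm². So its area = 77.81 mm². Layer 44 (z = 8.8): the sphere: section is a regular 12-gon, circumradius = √(r²−h²) = √(6²−2.8²) = 5.307 (area = (12/2)·5.307²·sin(360°/12) = 84.48 mm²); the cube at (-1, 0.5) is present — its section is the full 24.5×17.5 rectangle (area 428.75 mm²); the cylinder at (13, 15) is not intersected at this z (z outside [-2, 7.5]); After the difference (first − rest): starting from the r=6 sphere (84.48 mm²), the 24.5×17.5 cube at (-1, 0.5) partially overlaps it — only the 23.17 mm² overlap (of its 428.75 mm²) is removed, clipping the outline — area = 61.31 mm². So its area = 61.31 mm². Layer 33 is larger (77.81 vs 61.31 mm²).

layer 33 (z = 6.6 mm)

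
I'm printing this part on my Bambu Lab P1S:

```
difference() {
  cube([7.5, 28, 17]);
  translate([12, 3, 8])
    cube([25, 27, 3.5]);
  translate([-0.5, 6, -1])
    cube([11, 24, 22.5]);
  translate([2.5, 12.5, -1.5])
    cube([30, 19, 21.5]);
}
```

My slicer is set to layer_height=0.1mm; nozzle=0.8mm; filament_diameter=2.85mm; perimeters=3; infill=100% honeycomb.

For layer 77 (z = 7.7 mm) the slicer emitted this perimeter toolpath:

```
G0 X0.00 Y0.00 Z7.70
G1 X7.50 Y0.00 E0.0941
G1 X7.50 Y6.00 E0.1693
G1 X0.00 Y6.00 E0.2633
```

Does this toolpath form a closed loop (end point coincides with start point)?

no

Start point (G0): (0.00, 0.00). End point (last G1): the path does not return to the start — open.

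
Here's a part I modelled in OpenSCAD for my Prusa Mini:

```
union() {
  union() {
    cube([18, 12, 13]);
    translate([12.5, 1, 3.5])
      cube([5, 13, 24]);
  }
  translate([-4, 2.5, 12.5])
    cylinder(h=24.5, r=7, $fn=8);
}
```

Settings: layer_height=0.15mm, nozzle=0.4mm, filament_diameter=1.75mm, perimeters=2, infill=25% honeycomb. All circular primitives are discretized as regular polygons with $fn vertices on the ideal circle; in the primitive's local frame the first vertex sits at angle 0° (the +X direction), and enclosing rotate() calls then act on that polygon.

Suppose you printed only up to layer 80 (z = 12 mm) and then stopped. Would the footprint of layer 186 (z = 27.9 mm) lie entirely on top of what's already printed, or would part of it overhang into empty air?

Compare the two slices. At z = 12: the 18×12 cube contributes its full rectangle (area 216.00 mm²); the cube at (12.5, 1) (footprint 5×13) is included at this height (area 65.00 mm²); Combining (union): the regions partially overlap — summed areas 281.00 mm² minus the doubly-counted overlap 55.00 mm² gives 226.00 mm² — area = 226.00 mm²; the cylinder at (-4, 2.5) is not intersected at this z (z outside [12.5, 37]); Taking the union: only that combined region is present, so the union is just that shape — area = 226.00 mm². At z = 27.9: the cube is absent (z outside [0, 13]); the cube at (12.5, 1) does not reach this height (z outside [3.5, 27.5]); Combining (union): nothing is present at this height; the r=7 cylinder at (-4, 2.5) contributes a regular 8-gon of circumradius 7 (area = (8/2)·7.000²·sin(360°/8) = 138.59 mm²); Taking the union: only the r=7 cylinder at (-4, 2.5) is present, so the union is just that shape — area = 138.59 mm². Checking containment: at z = 27.9 the cross-section extends beyond the z = 12 cross-section by about 122.43 mm².

part overhangs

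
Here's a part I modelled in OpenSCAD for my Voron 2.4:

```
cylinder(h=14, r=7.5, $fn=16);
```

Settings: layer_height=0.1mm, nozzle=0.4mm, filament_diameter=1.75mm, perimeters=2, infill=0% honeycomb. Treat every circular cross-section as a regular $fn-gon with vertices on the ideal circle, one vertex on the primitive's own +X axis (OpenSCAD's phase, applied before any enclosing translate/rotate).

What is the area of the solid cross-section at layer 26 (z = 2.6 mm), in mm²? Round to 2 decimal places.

At z = 2.6 mm: the cylinder: section is a regular 16-gon, circumradius r=7.5 (area = (16/2)·7.500²·sin(360°/16) = 172.21 mm²). Overall, the cross-section is a single solid region. Net area = 172.21 mm².

172.21 mm²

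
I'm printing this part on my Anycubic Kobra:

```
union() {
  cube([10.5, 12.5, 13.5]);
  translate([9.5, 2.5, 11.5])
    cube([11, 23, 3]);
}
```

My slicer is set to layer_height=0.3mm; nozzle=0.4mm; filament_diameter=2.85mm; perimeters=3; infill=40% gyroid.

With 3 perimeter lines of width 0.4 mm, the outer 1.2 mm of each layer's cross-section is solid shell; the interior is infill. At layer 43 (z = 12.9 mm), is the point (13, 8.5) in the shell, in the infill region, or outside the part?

infill

At z = 12.9 mm: the 10.5×12.5 cube contributes its full rectangle; the cube at (9.5, 2.5) is present — its section is the full 11×23 rectangle; Taking the union: the regions partially overlap (shared area 10.00 mm²), so overlapping operands fuse into one piece — 1 connected region. Overall, the cross-section is a single solid region. The nearest boundary edge runs (0.00, 12.50)→(9.50, 12.50); distance from the point to it = 5.32 mm. The point is inside the cross-section and 5.32 mm from the nearest boundary — more than the 1.2 mm shell width (3 × 0.4), so it's in the infill interior.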